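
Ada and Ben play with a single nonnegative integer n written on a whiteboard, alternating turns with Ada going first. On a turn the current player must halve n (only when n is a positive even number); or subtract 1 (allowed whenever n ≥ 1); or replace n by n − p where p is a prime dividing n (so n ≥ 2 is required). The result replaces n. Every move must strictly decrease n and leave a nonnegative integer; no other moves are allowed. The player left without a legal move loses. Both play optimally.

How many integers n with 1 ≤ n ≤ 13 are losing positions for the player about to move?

Work bottom-up. With no move the player to move loses. Otherwise the position is W if at least one move leads to an L position for the opponent, and L if every move leads to a W.
n=0: no move → L
n=1: →0(L), so W
n=2: →0(L), so W
n=3: →0(L), so W
n=4: →2(W), 3(W) — all W, so L
n=5: →0(L), so W
n=6: →4(L), so W
n=7: →0(L), so W
n=8: →4(L), so W
n=9: →6(W), 8(W) — all W, so L
n=10: →9(L), so W
n=11: →0(L), so W
n=12: →9(L), so W
n=13: →0(L), so W
L entries with 1 ≤ n ≤ 13 (n=0 is outside the asked range and is not counted): n = 4, 9; that makes 2.

2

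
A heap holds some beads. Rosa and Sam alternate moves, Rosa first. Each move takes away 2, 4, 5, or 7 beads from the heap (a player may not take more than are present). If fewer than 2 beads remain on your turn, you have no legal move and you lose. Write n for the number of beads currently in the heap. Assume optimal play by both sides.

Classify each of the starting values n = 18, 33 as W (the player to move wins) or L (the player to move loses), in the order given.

18: L, 33: W

Label each position W (a win for the player to move) or L (a loss). A position with no legal move is L; any other position is W exactly when some move reaches an L, and L when every move reaches a W.
n=0: no move → L
n=1: no move → L
n=2: W (go to 0, an L position)
n=3: W (go to 1, an L position)
n=4: W (go to 0, an L position)
n=5: W (go to 1, an L position)
n=6: W (go to 1, an L position)
n=7: W (go to 0, an L position)
n=8: W (go to 1, an L position)
n=9: L (options 7(W), 5(W), 4(W), 2(W) are all W)
n=10: L (options 8(W), 6(W), 5(W), 3(W) are all W)
n=11: W (go to 9, an L position)
n=12: W (go to 10, an L position)
n=13: W (go to 9, an L position)
n=14: W (go to 10, an L position)
n=15: W (go to 10, an L position)
n=16: W (go to 9, an L position)
n=17: W (go to 10, an L position)
n=18: L (options 16(W), 14(W), 13(W), 11(W) are all W)
n=19: L (options 17(W), 15(W), 14(W), 12(W) are all W)
n=20: W (go to 18, an L position)
n=21: W (go to 19, an L position)
n=22: W (go to 18, an L position)
n=23: W (go to 19, an L position)
n=24: W (go to 19, an L position)
n=25: W (go to 18, an L position)
n=26: W (go to 19, an L position)
n=27: L (options 25(W), 23(W), 22(W), 20(W) are all W)
n=28: L (options 26(W), 24(W), 23(W), 21(W) are all W)
n=29: W (go to 27, an L position)
n=30: W (go to 28, an L position)
n=31: W (go to 27, an L position)
n=32: W (go to 28, an L position)
n=33: W (go to 28, an L position)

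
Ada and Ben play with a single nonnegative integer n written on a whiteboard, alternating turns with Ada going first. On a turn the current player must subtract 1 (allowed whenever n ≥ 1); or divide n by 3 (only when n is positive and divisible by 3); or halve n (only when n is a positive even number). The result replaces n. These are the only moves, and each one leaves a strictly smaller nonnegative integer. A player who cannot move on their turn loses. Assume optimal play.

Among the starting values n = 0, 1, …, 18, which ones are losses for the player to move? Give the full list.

Label each position W (a win for the player to move) or L (a loss). A position with no legal move is L; any other position is W exactly when some move reaches an L, and L when every move reaches a W.
n=0: no move → L
n=1: W (go to 0, an L position)
n=2: L (sole option 1(W) is W)
n=3: W (go to 2, an L position)
n=4: W (go to 2, an L position)
n=5: L (sole option 4(W) is W)
n=6: W (go to 2, an L position)
n=7: L (sole option 6(W) is W)
n=8: W (go to 7, an L position)
n=9: L (options 3(W), 8(W) are all W)
n=10: W (go to 5, an L position)
n=11: L (sole option 10(W) is W)
n=12: W (go to 11, an L position)
n=13: L (sole option 12(W) is W)
n=14: W (go to 7, an L position)
n=15: W (go to 5, an L position)
n=16: L (options 8(W), 15(W) are all W)
n=17: W (go to 16, an L position)
n=18: W (go to 9, an L position)
Reading off the rows marked L gives the requested list; there are 8 such values of n.

0, 2, 5, 7, 9, 11, 13, 16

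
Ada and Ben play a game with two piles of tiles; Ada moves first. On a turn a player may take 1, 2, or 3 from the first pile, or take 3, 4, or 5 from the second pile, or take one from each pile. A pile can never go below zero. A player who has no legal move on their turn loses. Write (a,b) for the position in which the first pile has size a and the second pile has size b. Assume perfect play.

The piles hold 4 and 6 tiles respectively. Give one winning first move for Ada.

Positions with no move are L. A position that does have a move is losing for the player to move precisely when every available move leads to a winning position for the opponent. Fill in the labels:
No move ever increases a pile, so every position that can arise here has a ≤ 4 and b ≤ 6; it is enough to label the cells with 0 ≤ a ≤ 4 and 0 ≤ b ≤ 6.
Every move lowers a or b (never raises either), so fill the grid row by row in increasing a, and left to right within a row: each cell's successors are then already labelled.
      b=0  b=1  b=2  b=3  b=4  b=5  b=6
a=0:    L    L    L    W    W    W    W
a=1:    W    W    W    W    L    L    L
a=2:    W    W    W    L    W    W    W
a=3:    W    W    W    W    W    W    W
a=4:    L    L    L    W    W    W    W
Cells with no legal move (terminal, hence L): (0,0), (0,1), (0,2).
The remaining L cells, each justified by listing all of its moves:
(1,4): only reaches (0,4)(W), (1,1)(W), (1,0)(W), (0,3)(W), all W → L
(1,5): only reaches (0,5)(W), (1,2)(W), (1,1)(W), (1,0)(W), (0,4)(W), all W → L
(1,6): only reaches (0,6)(W), (1,3)(W), (1,2)(W), (1,1)(W), (0,5)(W), all W → L
(2,3): only reaches (1,3)(W), (0,3)(W), (2,0)(W), (1,2)(W), all W → L
(4,0): only reaches (3,0)(W), (2,0)(W), (1,0)(W), all W → L
(4,1): only reaches (3,1)(W), (2,1)(W), (1,1)(W), (3,0)(W), all W → L
(4,2): only reaches (3,2)(W), (2,2)(W), (1,2)(W), (3,1)(W), all W → L
Every other cell has at least one move into one of the L cells above, so it is W.
From (4,6), the L positions reachable in one move are: (1,6), (4,2), (4,1). Any move reaching one of these is winning.

Move to (1,6).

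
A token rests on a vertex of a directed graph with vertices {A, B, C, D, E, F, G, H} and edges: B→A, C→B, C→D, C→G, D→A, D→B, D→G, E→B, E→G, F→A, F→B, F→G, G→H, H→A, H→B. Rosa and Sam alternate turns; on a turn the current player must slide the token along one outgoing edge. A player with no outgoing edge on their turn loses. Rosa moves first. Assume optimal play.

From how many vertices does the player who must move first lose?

Build the W/L table. Terminal = L. A non-terminal position is W if it has a move to some L; otherwise it is L.
Every edge goes from a vertex to one that appears earlier in the order A, B, H, G, D, E, C, F, so processing vertices in that order labels each vertex after all of its successors.
A: no outgoing edge → L
B: W (go to A, an L position)
H: W (go to A, an L position)
G: L (sole option H(W) is W)
D: W (go to G, an L position)
E: W (go to G, an L position)
C: W (go to G, an L position)
F: W (go to G, an L position)
The L vertices are A, G; that is 2 in all.

2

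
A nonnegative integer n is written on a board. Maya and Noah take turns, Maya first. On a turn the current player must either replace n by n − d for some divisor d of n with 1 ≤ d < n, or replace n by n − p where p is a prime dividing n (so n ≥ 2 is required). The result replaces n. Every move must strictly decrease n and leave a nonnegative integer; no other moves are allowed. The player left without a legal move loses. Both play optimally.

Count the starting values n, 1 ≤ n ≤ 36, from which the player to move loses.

8

Work bottom-up. With no move the player to move loses. Otherwise the position is W if at least one move leads to an L position for the opponent, and L if every move leads to a W.
n=0: no move → L
n=1: no move → L
n=2: →0(L), so W
n=3: →0(L), so W
n=4: →2(W), 3(W) — all W, so L
n=5: →0(L), so W
n=6: →4(L), so W
n=7: →0(L), so W
n=8: →4(L), so W
n=9: →6(W), 8(W) — all W, so L
n=10: →9(L), so W
n=11: →0(L), so W
n=12: →9(L), so W
n=13: →0(L), so W
n=14: →7(W), 12(W), 13(W) — all W, so L
n=15: →14(L), so W
n=16: →14(L), so W
n=17: →0(L), so W
n=18: →9(L), so W
n=19: →0(L), so W
n=20: →10(W), 15(W), 16(W), 18(W), 19(W) — all W, so L
n=21: →14(L), so W
n=22: →20(L), so W
n=23: →0(L), so W
n=24: →20(L), so W
n=25: →20(L), so W
n=26: →13(W), 24(W), 25(W) — all W, so L
n=27: →26(L), so W
n=28: →14(L), so W
n=29: →0(L), so W
n=30: →20(L), so W
n=31: →0(L), so W
n=32: →16(W), 24(W), 28(W), 30(W), 31(W) — all W, so L
n=33: →32(L), so W
n=34: →32(L), so W
n=35: →28(W), 30(W), 34(W) — all W, so L
n=36: →32(L), so W
L entries with 1 ≤ n ≤ 36 (n=0 is outside the asked range and is not counted): n = 1, 4, 9, 14, 20, 26, 32, 35; that makes 8.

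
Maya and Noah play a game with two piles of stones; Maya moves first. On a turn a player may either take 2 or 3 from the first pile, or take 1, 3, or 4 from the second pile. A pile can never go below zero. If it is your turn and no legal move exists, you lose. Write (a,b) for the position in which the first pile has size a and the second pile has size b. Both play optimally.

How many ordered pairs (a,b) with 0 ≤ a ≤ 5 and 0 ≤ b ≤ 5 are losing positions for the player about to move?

11

Compute win/loss labels from the base case upward. A position with no move is L. Any other position is W if it can reach an L in one move, else L.
Every move lowers a or b (never raises either), so fill the grid row by row in increasing a, and left to right within a row: each cell's successors are then already labelled.
      b=0  b=1  b=2  b=3  b=4  b=5
a=0:    L    W    L    W    W    W
a=1:    L    W    L    W    W    W
a=2:    W    L    W    L    W    W
a=3:    W    L    W    L    W    W
a=4:    W    W    W    W    L    W
a=5:    L    W    L    W    W    W
Cells with no legal move (terminal, hence L): (0,0), (1,0).
The remaining L cells, each justified by listing all of its moves:
(0,2): →(0,1)(W) only, which is W, so L
(1,2): →(1,1)(W) only, which is W, so L
(2,1): →(0,1)(W), (2,0)(W) — all W, so L
(2,3): →(0,3)(W), (2,2)(W), (2,0)(W) — all W, so L
(3,1): →(1,1)(W), (0,1)(W), (3,0)(W) — all W, so L
(3,3): →(1,3)(W), (0,3)(W), (3,2)(W), (3,0)(W) — all W, so L
(4,4): →(2,4)(W), (1,4)(W), (4,3)(W), (4,1)(W), (4,0)(W) — all W, so L
(5,0): →(3,0)(W), (2,0)(W) — all W, so L
(5,2): →(3,2)(W), (2,2)(W), (5,1)(W) — all W, so L
Every other cell has at least one move into one of the L cells above, so it is W.
L cells per row: a=0: 2, a=1: 2, a=2: 2, a=3: 2, a=4: 1, a=5: 2; total 11.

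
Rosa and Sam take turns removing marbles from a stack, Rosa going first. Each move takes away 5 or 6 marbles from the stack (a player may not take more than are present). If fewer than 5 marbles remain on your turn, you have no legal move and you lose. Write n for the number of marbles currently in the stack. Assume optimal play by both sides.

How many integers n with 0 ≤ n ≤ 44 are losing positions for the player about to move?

21

Work bottom-up. With no move the player to move loses. Otherwise the position is W if at least one move leads to an L position for the opponent, and L if every move leads to a W.
n=0: no move → L
n=1: no move → L
n=2: no move → L
n=3: no move → L
n=4: no move → L
n=5: can move to 0, which is L ⇒ W
n=6: can move to 1, which is L ⇒ W
n=7: can move to 2, which is L ⇒ W
n=8: can move to 3, which is L ⇒ W
n=9: can move to 4, which is L ⇒ W
n=10: can move to 4, which is L ⇒ W
n=11: moves to 6(W), 5(W); every one is W ⇒ L
n=12: moves to 7(W), 6(W); every one is W ⇒ L
n=13: moves to 8(W), 7(W); every one is W ⇒ L
n=14: moves to 9(W), 8(W); every one is W ⇒ L
n=15: moves to 10(W), 9(W); every one is W ⇒ L
n=16: can move to 11, which is L ⇒ W
n=17: can move to 12, which is L ⇒ W
n=18: can move to 13, which is L ⇒ W
n=19: can move to 14, which is L ⇒ W
n=20: can move to 15, which is L ⇒ W
n=21: can move to 15, which is L ⇒ W
n=22: moves to 17(W), 16(W); every one is W ⇒ L
n=23: moves to 18(W), 17(W); every one is W ⇒ L
n=24: moves to 19(W), 18(W); every one is W ⇒ L
n=25: moves to 20(W), 19(W); every one is W ⇒ L
n=26: moves to 21(W), 20(W); every one is W ⇒ L
n=27: can move to 22, which is L ⇒ W
n=28: can move to 23, which is L ⇒ W
n=29: can move to 24, which is L ⇒ W
n=30: can move to 25, which is L ⇒ W
n=31: can move to 26, which is L ⇒ W
n=32: can move to 26, which is L ⇒ W
n=33: moves to 28(W), 27(W); every one is W ⇒ L
n=34: moves to 29(W), 28(W); every one is W ⇒ L
n=35: moves to 30(W), 29(W); every one is W ⇒ L
n=36: moves to 31(W), 30(W); every one is W ⇒ L
n=37: moves to 32(W), 31(W); every one is W ⇒ L
n=38: can move to 33, which is L ⇒ W
n=39: can move to 34, which is L ⇒ W
n=40: can move to 35, which is L ⇒ W
n=41: can move to 36, which is L ⇒ W
n=42: can move to 37, which is L ⇒ W
n=43: can move to 37, which is L ⇒ W
n=44: moves to 39(W), 38(W); every one is W ⇒ L
L entries with 0 ≤ n ≤ 44: n = 0, 1, 2, 3, 4, 11, 12, 13, 14, 15, 22, 23, 24, 25, 26, 33, 34, 35, 36, 37, 44; that makes 21.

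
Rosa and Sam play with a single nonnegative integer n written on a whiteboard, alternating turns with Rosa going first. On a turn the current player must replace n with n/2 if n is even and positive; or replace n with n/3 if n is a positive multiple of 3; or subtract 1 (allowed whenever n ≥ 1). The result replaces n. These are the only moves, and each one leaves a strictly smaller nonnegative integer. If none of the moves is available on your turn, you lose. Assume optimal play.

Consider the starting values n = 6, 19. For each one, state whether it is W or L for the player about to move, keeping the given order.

Compute win/loss labels from the base case upward. A position with no move is L. Any other position is W if it can reach an L in one move, else L.
n=0: no move → L
n=1: →0(L), so W
n=2: →1(W) only, which is W, so L
n=3: →2(L), so W
n=4: →2(L), so W
n=5: →4(W) only, which is W, so L
n=6: →2(L), so W
n=7: →6(W) only, which is W, so L
n=8: →7(L), so W
n=9: →3(W), 8(W) — all W, so L
n=10: →5(L), so W
n=11: →10(W) only, which is W, so L
n=12: →11(L), so W
n=13: →12(W) only, which is W, so L
n=14: →7(L), so W
n=15: →5(L), so W
n=16: →8(W), 15(W) — all W, so L
n=17: →16(L), so W
n=18: →9(L), so W
n=19: →18(W) only, which is W, so L

6: W, 19: L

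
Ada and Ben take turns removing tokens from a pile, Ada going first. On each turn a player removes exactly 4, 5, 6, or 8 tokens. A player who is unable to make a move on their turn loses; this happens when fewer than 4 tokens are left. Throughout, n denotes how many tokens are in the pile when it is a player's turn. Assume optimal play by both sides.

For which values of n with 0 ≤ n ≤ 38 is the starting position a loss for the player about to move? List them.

Positions with no move are L. A position that does have a move is losing for the player to move precisely when every available move leads to a winning position for the opponent. Fill in the labels:
n=0: no move → L
n=1: no move → L
n=2: no move → L
n=3: no move → L
n=4: →0(L), so W
n=5: →1(L), so W
n=6: →2(L), so W
n=7: →3(L), so W
n=8: →3(L), so W
n=9: →3(L), so W
n=10: →2(L), so W
n=11: →3(L), so W
n=12: →8(W), 7(W), 6(W), 4(W) — all W, so L
n=13: →9(W), 8(W), 7(W), 5(W) — all W, so L
n=14: →10(W), 9(W), 8(W), 6(W) — all W, so L
n=15: →11(W), 10(W), 9(W), 7(W) — all W, so L
n=16: →12(L), so W
n=17: →13(L), so W
n=18: →14(L), so W
n=19: →15(L), so W
n=20: →15(L), so W
n=21: →15(L), so W
n=22: →14(L), so W
n=23: →15(L), so W
n=24: →20(W), 19(W), 18(W), 16(W) — all W, so L
n=25: →21(W), 20(W), 19(W), 17(W) — all W, so L
n=26: →22(W), 21(W), 20(W), 18(W) — all W, so L
n=27: →23(W), 22(W), 21(W), 19(W) — all W, so L
n=28: →24(L), so W
n=29: →25(L), so W
n=30: →26(L), so W
n=31: →27(L), so W
n=32: →27(L), so W
n=33: →27(L), so W
n=34: →26(L), so W
n=35: →27(L), so W
n=36: →32(W), 31(W), 30(W), 28(W) — all W, so L
n=37: →33(W), 32(W), 31(W), 29(W) — all W, so L
n=38: →34(W), 33(W), 32(W), 30(W) — all W, so L
The losing starting values of n are exactly the entries labelled L in this table (15 of them).

0, 1, 2, 3, 12, 13, 14, 15, 24, 25, 26, 27, 36, 37, 38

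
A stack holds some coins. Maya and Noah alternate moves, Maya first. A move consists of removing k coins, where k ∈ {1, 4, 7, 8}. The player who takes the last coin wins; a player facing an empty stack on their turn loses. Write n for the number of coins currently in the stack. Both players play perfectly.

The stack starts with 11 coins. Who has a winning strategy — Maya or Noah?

Compute win/loss labels from the base case upward. A position with no move is L. Any other position is W if it can reach an L in one move, else L.
n=0: no move → L
n=1: reaches L-position 0 → W
n=2: only reaches 1(W), which is W → L
n=3: reaches L-position 2 → W
n=4: reaches L-position 0 → W
n=5: only reaches 4(W), 1(W), all W → L
n=6: reaches L-position 5 → W
n=7: reaches L-position 0 → W
n=8: reaches L-position 0 → W
n=9: reaches L-position 5 → W
n=10: reaches L-position 2 → W
n=11: only reaches 10(W), 7(W), 4(W), 3(W), all W → L
Every move from 11 reaches a W position, so the mover loses.

Noah wins.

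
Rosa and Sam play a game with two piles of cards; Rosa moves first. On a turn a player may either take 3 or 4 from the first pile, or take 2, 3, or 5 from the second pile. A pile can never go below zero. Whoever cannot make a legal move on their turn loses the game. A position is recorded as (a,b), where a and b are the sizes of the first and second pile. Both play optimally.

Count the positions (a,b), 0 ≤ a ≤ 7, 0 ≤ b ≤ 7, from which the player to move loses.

Positions with no move are L. A position that does have a move is losing for the player to move precisely when every available move leads to a winning position for the opponent. Fill in the labels:
Every move lowers a or b (never raises either), so fill the grid row by row in increasing a, and left to right within a row: each cell's successors are then already labelled.
      b=0  b=1  b=2  b=3  b=4  b=5  b=6  b=7
a=0:    L    L    W    W    W    W    W    L
a=1:    L    L    W    W    W    W    W    L
a=2:    L    L    W    W    W    W    W    L
a=3:    W    W    L    L    W    W    W    W
a=4:    W    W    L    L    W    W    W    W
a=5:    W    W    L    L    W    W    W    W
a=6:    W    W    W    W    L    L    W    W
a=7:    L    L    W    W    W    W    W    L
Cells with no legal move (terminal, hence L): (0,0), (0,1), (1,0), (1,1), (2,0), (2,1).
The remaining L cells, each justified by listing all of its moves:
(0,7): L (options (0,5)(W), (0,4)(W), (0,2)(W) are all W)
(1,7): L (options (1,5)(W), (1,4)(W), (1,2)(W) are all W)
(2,7): L (options (2,5)(W), (2,4)(W), (2,2)(W) are all W)
(3,2): L (options (0,2)(W), (3,0)(W) are all W)
(3,3): L (options (0,3)(W), (3,1)(W), (3,0)(W) are all W)
(4,2): L (options (1,2)(W), (0,2)(W), (4,0)(W) are all W)
(4,3): L (options (1,3)(W), (0,3)(W), (4,1)(W), (4,0)(W) are all W)
(5,2): L (options (2,2)(W), (1,2)(W), (5,0)(W) are all W)
(5,3): L (options (2,3)(W), (1,3)(W), (5,1)(W), (5,0)(W) are all W)
(6,4): L (options (3,4)(W), (2,4)(W), (6,2)(W), (6,1)(W) are all W)
(6,5): L (options (3,5)(W), (2,5)(W), (6,3)(W), (6,2)(W), (6,0)(W) are all W)
(7,0): L (options (4,0)(W), (3,0)(W) are all W)
(7,1): L (options (4,1)(W), (3,1)(W) are all W)
(7,7): L (options (4,7)(W), (3,7)(W), (7,5)(W), (7,4)(W), (7,2)(W) are all W)
Every other cell has at least one move into one of the L cells above, so it is W.
L cells per row: a=0: 3, a=1: 3, a=2: 3, a=3: 2, a=4: 2, a=5: 2, a=6: 2, a=7: 3; total 20.

20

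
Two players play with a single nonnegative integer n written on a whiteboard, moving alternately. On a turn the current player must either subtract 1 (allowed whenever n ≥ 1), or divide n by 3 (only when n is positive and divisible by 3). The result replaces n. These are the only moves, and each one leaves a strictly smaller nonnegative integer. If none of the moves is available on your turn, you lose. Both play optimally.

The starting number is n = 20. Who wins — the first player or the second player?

Compute win/loss labels from the base case upward. A position with no move is L. Any other position is W if it can reach an L in one move, else L.
n=0: no move → L
n=1: can move to 0, which is L ⇒ W
n=2: the only move is to 1(W), a W ⇒ L
n=3: can move to 2, which is L ⇒ W
n=4: the only move is to 3(W), a W ⇒ L
n=5: can move to 4, which is L ⇒ W
n=6: can move to 2, which is L ⇒ W
n=7: the only move is to 6(W), a W ⇒ L
n=8: can move to 7, which is L ⇒ W
n=9: moves to 3(W), 8(W); every one is W ⇒ L
n=10: can move to 9, which is L ⇒ W
n=11: the only move is to 10(W), a W ⇒ L
n=12: can move to 4, which is L ⇒ W
n=13: the only move is to 12(W), a W ⇒ L
n=14: can move to 13, which is L ⇒ W
n=15: moves to 5(W), 14(W); every one is W ⇒ L
n=16: can move to 15, which is L ⇒ W
n=17: the only move is to 16(W), a W ⇒ L
n=18: can move to 17, which is L ⇒ W
n=19: the only move is to 18(W), a W ⇒ L
n=20: can move to 19, which is L ⇒ W
The starting position 20 is W: the player to move should move to 19, handing over an L position.

The first player wins.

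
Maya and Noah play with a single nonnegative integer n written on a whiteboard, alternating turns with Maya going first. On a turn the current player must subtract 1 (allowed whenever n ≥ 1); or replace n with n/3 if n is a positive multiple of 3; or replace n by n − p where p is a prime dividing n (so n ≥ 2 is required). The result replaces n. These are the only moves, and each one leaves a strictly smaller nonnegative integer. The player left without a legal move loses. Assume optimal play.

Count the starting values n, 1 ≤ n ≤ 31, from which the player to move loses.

7

Positions with no move are L. A position that does have a move is losing for the player to move precisely when every available move leads to a winning position for the opponent. Fill in the labels:
n=0: no move → L
n=1: W (go to 0, an L position)
n=2: W (go to 0, an L position)
n=3: W (go to 0, an L position)
n=4: L (options 2(W), 3(W) are all W)
n=5: W (go to 0, an L position)
n=6: W (go to 4, an L position)
n=7: W (go to 0, an L position)
n=8: L (options 6(W), 7(W) are all W)
n=9: W (go to 8, an L position)
n=10: W (go to 8, an L position)
n=11: W (go to 0, an L position)
n=12: W (go to 4, an L position)
n=13: W (go to 0, an L position)
n=14: L (options 7(W), 12(W), 13(W) are all W)
n=15: W (go to 14, an L position)
n=16: W (go to 14, an L position)
n=17: W (go to 0, an L position)
n=18: L (options 6(W), 15(W), 16(W), 17(W) are all W)
n=19: W (go to 0, an L position)
n=20: W (go to 18, an L position)
n=21: W (go to 14, an L position)
n=22: L (options 11(W), 20(W), 21(W) are all W)
n=23: W (go to 0, an L position)
n=24: W (go to 8, an L position)
n=25: L (options 20(W), 24(W) are all W)
n=26: W (go to 25, an L position)
n=27: L (options 9(W), 24(W), 26(W) are all W)
n=28: W (go to 27, an L position)
n=29: W (go to 0, an L position)
n=30: W (go to 25, an L position)
n=31: W (go to 0, an L position)
L entries with 1 ≤ n ≤ 31 (n=0 is outside the asked range and is not counted): n = 4, 8, 14, 18, 22, 25, 27; that makes 7.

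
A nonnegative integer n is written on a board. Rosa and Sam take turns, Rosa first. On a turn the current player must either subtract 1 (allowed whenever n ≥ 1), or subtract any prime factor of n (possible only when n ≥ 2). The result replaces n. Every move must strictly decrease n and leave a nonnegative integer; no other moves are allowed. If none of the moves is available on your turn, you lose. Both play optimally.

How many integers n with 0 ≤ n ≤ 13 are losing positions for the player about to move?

Classify positions by backward induction: terminal positions (no move available) are L. From any other position, the mover wins iff some move reaches an L.
n=0: no move → L
n=1: →0(L), so W
n=2: →0(L), so W
n=3: →0(L), so W
n=4: →2(W), 3(W) — all W, so L
n=5: →0(L), so W
n=6: →4(L), so W
n=7: →0(L), so W
n=8: →6(W), 7(W) — all W, so L
n=9: →8(L), so W
n=10: →8(L), so W
n=11: →0(L), so W
n=12: →9(W), 10(W), 11(W) — all W, so L
n=13: →0(L), so W
L entries with 0 ≤ n ≤ 13: n = 0, 4, 8, 12; that makes 4.

4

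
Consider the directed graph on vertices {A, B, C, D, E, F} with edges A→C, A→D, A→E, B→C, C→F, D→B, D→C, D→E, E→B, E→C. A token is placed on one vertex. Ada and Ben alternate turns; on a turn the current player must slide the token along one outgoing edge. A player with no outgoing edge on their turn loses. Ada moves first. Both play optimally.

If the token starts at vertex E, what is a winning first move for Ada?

Move to B.

Positions with no move are L. A position that does have a move is losing for the player to move precisely when every available move leads to a winning position for the opponent. Fill in the labels:
Every edge goes from a vertex to one that appears earlier in the order F, C, B, E, D, A, so processing vertices in that order labels each vertex after all of its successors.
F: no outgoing edge → L
C: reaches L-position F → W
B: only reaches C(W), which is W → L
E: reaches L-position B → W
D: reaches L-position B → W
A: only reaches D(W), E(W), C(W), all W → L
From E, the L positions reachable in one move are: B.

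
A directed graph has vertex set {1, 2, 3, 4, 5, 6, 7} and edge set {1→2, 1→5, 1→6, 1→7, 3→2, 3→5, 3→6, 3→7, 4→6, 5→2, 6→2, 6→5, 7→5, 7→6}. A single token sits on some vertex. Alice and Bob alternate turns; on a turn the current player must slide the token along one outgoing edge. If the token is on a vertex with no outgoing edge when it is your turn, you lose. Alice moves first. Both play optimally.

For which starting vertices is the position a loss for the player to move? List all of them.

2, 4, 7

Use the standard recursion: the mover loses at a terminal position; elsewhere, the mover wins exactly when some move hands the opponent an L position.
Every edge goes from a vertex to one that appears earlier in the order 2, 5, 6, 7, 3, 4, 1, so processing vertices in that order labels each vertex after all of its successors.
2: no outgoing edge → L
5: →2(L), so W
6: →2(L), so W
7: →6(W), 5(W) — all W, so L
3: →7(L), so W
4: →6(W) only, which is W, so L
1: →7(L), so W
Reading off the rows marked L gives the requested list; there are 3 such vertices.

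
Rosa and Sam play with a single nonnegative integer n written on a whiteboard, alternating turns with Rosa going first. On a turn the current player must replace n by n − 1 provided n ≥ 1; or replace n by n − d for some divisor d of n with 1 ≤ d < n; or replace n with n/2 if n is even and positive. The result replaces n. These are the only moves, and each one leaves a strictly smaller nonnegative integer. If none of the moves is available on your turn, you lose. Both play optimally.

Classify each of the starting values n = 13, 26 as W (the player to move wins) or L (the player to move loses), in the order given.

13: L, 26: W

Label each position W (a win for the player to move) or L (a loss). A position with no legal move is L; any other position is W exactly when some move reaches an L, and L when every move reaches a W.
n=0: no move → L
n=1: →0(L), so W
n=2: →1(W) only, which is W, so L
n=3: →2(L), so W
n=4: →2(L), so W
n=5: →4(W) only, which is W, so L
n=6: →5(L), so W
n=7: →6(W) only, which is W, so L
n=8: →7(L), so W
n=9: →6(W), 8(W) — all W, so L
n=10: →5(L), so W
n=11: →10(W) only, which is W, so L
n=12: →9(L), so W
n=13: →12(W) only, which is W, so L
n=14: →7(L), so W
n=15: →10(W), 12(W), 14(W) — all W, so L
n=16: →15(L), so W
n=17: →16(W) only, which is W, so L
n=18: →9(L), so W
n=19: →18(W) only, which is W, so L
n=20: →15(L), so W
n=21: →14(W), 18(W), 20(W) — all W, so L
n=22: →11(L), so W
n=23: →22(W) only, which is W, so L
n=24: →21(L), so W
n=25: →20(W), 24(W) — all W, so L
n=26: →13(L), so W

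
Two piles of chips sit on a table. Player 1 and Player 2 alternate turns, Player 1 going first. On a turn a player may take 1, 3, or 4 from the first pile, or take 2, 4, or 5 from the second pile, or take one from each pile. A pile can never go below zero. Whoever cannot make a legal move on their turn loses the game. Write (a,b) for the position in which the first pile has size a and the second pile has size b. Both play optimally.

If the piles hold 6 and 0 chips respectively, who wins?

Player 1 wins.

Positions with no move are L. A position that does have a move is losing for the player to move precisely when every available move leads to a winning position for the opponent. Fill in the labels:
No move ever increases a pile, so every position that can arise here has a ≤ 6 and b ≤ 0; it is enough to label the cells with 0 ≤ a ≤ 6 and 0 ≤ b ≤ 0.
Every move lowers a or b (never raises either), so fill the grid row by row in increasing a, and left to right within a row: each cell's successors are then already labelled.
      b=0
a=0:    L
a=1:    W
a=2:    L
a=3:    W
a=4:    W
a=5:    W
a=6:    W
Cells with no legal move (terminal, hence L): (0,0).
The remaining L cells, each justified by listing all of its moves:
(2,0): only reaches (1,0)(W), which is W → L
Every other cell has at least one move into one of the L cells above, so it is W.
The starting position (6,0) is W: Player 1 should move to (2,0), handing over an L position.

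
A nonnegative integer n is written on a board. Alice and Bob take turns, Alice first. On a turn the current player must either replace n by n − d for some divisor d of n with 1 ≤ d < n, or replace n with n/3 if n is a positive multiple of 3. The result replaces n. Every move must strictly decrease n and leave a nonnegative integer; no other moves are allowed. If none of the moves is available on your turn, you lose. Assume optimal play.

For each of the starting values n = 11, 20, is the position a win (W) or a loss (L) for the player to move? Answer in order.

Use the standard recursion: the mover loses at a terminal position; elsewhere, the mover wins exactly when some move hands the opponent an L position.
n=0: no move → L
n=1: no move → L
n=2: →1(L), so W
n=3: →1(L), so W
n=4: →2(W), 3(W) — all W, so L
n=5: →4(L), so W
n=6: →4(L), so W
n=7: →6(W) only, which is W, so L
n=8: →4(L), so W
n=9: →3(W), 6(W), 8(W) — all W, so L
n=10: →9(L), so W
n=11: →10(W) only, which is W, so L
n=12: →4(L), so W
n=13: →12(W) only, which is W, so L
n=14: →7(L), so W
n=15: →5(W), 10(W), 12(W), 14(W) — all W, so L
n=16: →15(L), so W
n=17: →16(W) only, which is W, so L
n=18: →9(L), so W
n=19: →18(W) only, which is W, so L
n=20: →15(L), so W

11: L, 20: W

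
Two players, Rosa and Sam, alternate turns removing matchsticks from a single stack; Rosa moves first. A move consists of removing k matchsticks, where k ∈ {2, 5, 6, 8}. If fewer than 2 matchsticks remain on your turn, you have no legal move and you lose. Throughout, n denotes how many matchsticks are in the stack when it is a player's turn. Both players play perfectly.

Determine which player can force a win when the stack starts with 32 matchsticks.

Sam wins.

Build the W/L table. Terminal = L. A non-terminal position is W if it has a move to some L; otherwise it is L.
n=0: no move → L
n=1: no move → L
n=2: can move to 0, which is L ⇒ W
n=3: can move to 1, which is L ⇒ W
n=4: the only move is to 2(W), a W ⇒ L
n=5: can move to 0, which is L ⇒ W
n=6: can move to 4, which is L ⇒ W
n=7: can move to 1, which is L ⇒ W
n=8: can move to 0, which is L ⇒ W
n=9: can move to 4, which is L ⇒ W
n=10: can move to 4, which is L ⇒ W
n=11: moves to 9(W), 6(W), 5(W), 3(W); every one is W ⇒ L
n=12: can move to 4, which is L ⇒ W
n=13: can move to 11, which is L ⇒ W
n=14: moves to 12(W), 9(W), 8(W), 6(W); every one is W ⇒ L
n=15: moves to 13(W), 10(W), 9(W), 7(W); every one is W ⇒ L
n=16: can move to 14, which is L ⇒ W
n=17: can move to 15, which is L ⇒ W
n=18: moves to 16(W), 13(W), 12(W), 10(W); every one is W ⇒ L
n=19: can move to 14, which is L ⇒ W
n=20: can move to 18, which is L ⇒ W
n=21: can move to 15, which is L ⇒ W
n=22: can move to 14, which is L ⇒ W
n=23: can move to 18, which is L ⇒ W
n=24: can move to 18, which is L ⇒ W
n=25: moves to 23(W), 20(W), 19(W), 17(W); every one is W ⇒ L
n=26: can move to 18, which is L ⇒ W
n=27: can move to 25, which is L ⇒ W
n=28: moves to 26(W), 23(W), 22(W), 20(W); every one is W ⇒ L
n=29: moves to 27(W), 24(W), 23(W), 21(W); every one is W ⇒ L
n=30: can move to 28, which is L ⇒ W
n=31: can move to 29, which is L ⇒ W
n=32: moves to 30(W), 27(W), 26(W), 24(W); every one is W ⇒ L
Every move from 32 reaches a W position, so the mover loses.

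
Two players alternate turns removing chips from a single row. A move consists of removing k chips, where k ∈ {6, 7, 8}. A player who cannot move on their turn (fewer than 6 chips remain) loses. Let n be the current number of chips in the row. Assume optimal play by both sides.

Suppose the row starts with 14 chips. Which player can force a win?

Build the W/L table. Terminal = L. A non-terminal position is W if it has a move to some L; otherwise it is L.
n=0: no move → L
n=1: no move → L
n=2: no move → L
n=3: no move → L
n=4: no move → L
n=5: no move → L
n=6: reaches L-position 0 → W
n=7: reaches L-position 1 → W
n=8: reaches L-position 2 → W
n=9: reaches L-position 3 → W
n=10: reaches L-position 4 → W
n=11: reaches L-position 5 → W
n=12: reaches L-position 5 → W
n=13: reaches L-position 5 → W
n=14: only reaches 8(W), 7(W), 6(W), all W → L
Every move from 14 reaches a W position, so the mover loses.

The second player wins.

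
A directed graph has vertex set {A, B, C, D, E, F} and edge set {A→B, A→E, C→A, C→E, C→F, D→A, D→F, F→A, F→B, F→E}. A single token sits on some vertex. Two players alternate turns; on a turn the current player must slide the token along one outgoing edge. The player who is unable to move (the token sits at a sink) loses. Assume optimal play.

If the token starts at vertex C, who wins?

The first player wins.

Build the W/L table. Terminal = L. A non-terminal position is W if it has a move to some L; otherwise it is L.
Every edge goes from a vertex to one that appears earlier in the order B, E, A, F, C, D, so processing vertices in that order labels each vertex after all of its successors.
B: no outgoing edge → L
E: no outgoing edge → L
A: reaches L-position E → W
F: reaches L-position E → W
C: reaches L-position E → W
D: only reaches F(W), A(W), all W → L
From C the player to move can move to E, reaching an L position.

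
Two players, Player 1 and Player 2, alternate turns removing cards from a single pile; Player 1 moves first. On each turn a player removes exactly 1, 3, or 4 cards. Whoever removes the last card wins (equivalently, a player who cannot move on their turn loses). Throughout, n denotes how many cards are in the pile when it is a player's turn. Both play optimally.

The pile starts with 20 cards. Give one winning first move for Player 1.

Remove 4, leaving 16.

Positions with no move are L. A position that does have a move is losing for the player to move precisely when every available move leads to a winning position for the opponent. Fill in the labels:
n=0: no move → L
n=1: →0(L), so W
n=2: →1(W) only, which is W, so L
n=3: →2(L), so W
n=4: →0(L), so W
n=5: →2(L), so W
n=6: →2(L), so W
n=7: →6(W), 4(W), 3(W) — all W, so L
n=8: →7(L), so W
n=9: →8(W), 6(W), 5(W) — all W, so L
n=10: →9(L), so W
n=11: →7(L), so W
n=12: →9(L), so W
n=13: →9(L), so W
n=14: →13(W), 11(W), 10(W) — all W, so L
n=15: →14(L), so W
n=16: →15(W), 13(W), 12(W) — all W, so L
n=17: →16(L), so W
n=18: →14(L), so W
n=19: →16(L), so W
n=20: →16(L), so W
From 20, the L positions reachable in one move are: 16.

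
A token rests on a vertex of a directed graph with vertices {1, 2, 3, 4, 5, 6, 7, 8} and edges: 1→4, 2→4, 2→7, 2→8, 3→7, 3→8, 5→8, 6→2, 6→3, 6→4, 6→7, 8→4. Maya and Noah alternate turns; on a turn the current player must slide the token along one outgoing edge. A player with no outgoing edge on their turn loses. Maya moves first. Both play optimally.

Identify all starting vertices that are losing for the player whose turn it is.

Build the W/L table. Terminal = L. A non-terminal position is W if it has a move to some L; otherwise it is L.
Every edge goes from a vertex to one that appears earlier in the order 7, 4, 8, 1, 2, 3, 6, 5, so processing vertices in that order labels each vertex after all of its successors.
7: no outgoing edge → L
4: no outgoing edge → L
8: can move to 4, which is L ⇒ W
1: can move to 4, which is L ⇒ W
2: can move to 4, which is L ⇒ W
3: can move to 7, which is L ⇒ W
6: can move to 4, which is L ⇒ W
5: the only move is to 8(W), a W ⇒ L
The losing starting vertices are exactly the entries labelled L in this table (3 of them).

4, 5, 7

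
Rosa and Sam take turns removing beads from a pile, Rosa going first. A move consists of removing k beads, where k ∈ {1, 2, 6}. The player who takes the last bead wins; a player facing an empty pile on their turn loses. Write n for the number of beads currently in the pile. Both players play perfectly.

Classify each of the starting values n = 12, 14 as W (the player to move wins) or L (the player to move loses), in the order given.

12: W, 14: L

Label each position W (a win for the player to move) or L (a loss). A position with no legal move is L; any other position is W exactly when some move reaches an L, and L when every move reaches a W.
n=0: no move → L
n=1: can move to 0, which is L ⇒ W
n=2: can move to 0, which is L ⇒ W
n=3: moves to 2(W), 1(W); every one is W ⇒ L
n=4: can move to 3, which is L ⇒ W
n=5: can move to 3, which is L ⇒ W
n=6: can move to 0, which is L ⇒ W
n=7: moves to 6(W), 5(W), 1(W); every one is W ⇒ L
n=8: can move to 7, which is L ⇒ W
n=9: can move to 7, which is L ⇒ W
n=10: moves to 9(W), 8(W), 4(W); every one is W ⇒ L
n=11: can move to 10, which is L ⇒ W
n=12: can move to 10, which is L ⇒ W
n=13: can move to 7, which is L ⇒ W
n=14: moves to 13(W), 12(W), 8(W); every one is W ⇒ L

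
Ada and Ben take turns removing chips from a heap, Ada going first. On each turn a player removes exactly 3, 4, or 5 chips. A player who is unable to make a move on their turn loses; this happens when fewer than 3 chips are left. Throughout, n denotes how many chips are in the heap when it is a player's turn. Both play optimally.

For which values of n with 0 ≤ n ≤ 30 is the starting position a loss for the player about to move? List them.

0, 1, 2, 8, 9, 10, 16, 17, 18, 24, 25, 26

Positions with no move are L. A position that does have a move is losing for the player to move precisely when every available move leads to a winning position for the opponent. Fill in the labels:
n=0: no move → L
n=1: no move → L
n=2: no move → L
n=3: reaches L-position 0 → W
n=4: reaches L-position 1 → W
n=5: reaches L-position 2 → W
n=6: reaches L-position 2 → W
n=7: reaches L-position 2 → W
n=8: only reaches 5(W), 4(W), 3(W), all W → L
n=9: only reaches 6(W), 5(W), 4(W), all W → L
n=10: only reaches 7(W), 6(W), 5(W), all W → L
n=11: reaches L-position 8 → W
n=12: reaches L-position 9 → W
n=13: reaches L-position 10 → W
n=14: reaches L-position 10 → W
n=15: reaches L-position 10 → W
n=16: only reaches 13(W), 12(W), 11(W), all W → L
n=17: only reaches 14(W), 13(W), 12(W), all W → L
n=18: only reaches 15(W), 14(W), 13(W), all W → L
n=19: reaches L-position 16 → W
n=20: reaches L-position 17 → W
n=21: reaches L-position 18 → W
n=22: reaches L-position 18 → W
n=23: reaches L-position 18 → W
n=24: only reaches 21(W), 20(W), 19(W), all W → L
n=25: only reaches 22(W), 21(W), 20(W), all W → L
n=26: only reaches 23(W), 22(W), 21(W), all W → L
n=27: reaches L-position 24 → W
n=28: reaches L-position 25 → W
n=29: reaches L-position 26 → W
n=30: reaches L-position 26 → W
The losing starting values of n are exactly the entries labelled L in this table (12 of them).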